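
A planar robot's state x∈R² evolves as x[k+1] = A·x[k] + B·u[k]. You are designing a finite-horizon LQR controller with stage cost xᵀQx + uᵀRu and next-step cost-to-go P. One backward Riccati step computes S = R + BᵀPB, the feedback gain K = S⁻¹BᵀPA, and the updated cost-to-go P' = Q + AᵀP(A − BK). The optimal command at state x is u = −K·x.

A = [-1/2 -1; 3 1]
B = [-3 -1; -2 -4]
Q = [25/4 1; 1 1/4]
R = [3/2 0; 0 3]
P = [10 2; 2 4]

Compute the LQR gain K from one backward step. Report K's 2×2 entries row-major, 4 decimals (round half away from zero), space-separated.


BᵀP = [-34.0000 -14.0000; -18.0000 -18.0000]
S = R + BᵀPB = [3/2 0; 0 3] + [130.0000 90.0000; 90.0000 90.0000] = [131.5000 90.0000; 90.0000 93.0000]
BᵀPA = [-25.0000 20.0000; -45.0000 0.0000]
K = S⁻¹·BᵀPA = [0.4177 0.4504; -0.8881 -0.4359]
A−BK = [-0.1349 -0.0846; 0.2830 0.1573]
AᵀP(A−BK) = [2.9777 1.6455; 1.6455 0.9916]
P' = Q + AᵀP(A−BK) = [9.2277 2.6455; 2.6455 1.2416]
tr(P') = 10.4693

0.4177 0.4504 -0.8881 -0.4359


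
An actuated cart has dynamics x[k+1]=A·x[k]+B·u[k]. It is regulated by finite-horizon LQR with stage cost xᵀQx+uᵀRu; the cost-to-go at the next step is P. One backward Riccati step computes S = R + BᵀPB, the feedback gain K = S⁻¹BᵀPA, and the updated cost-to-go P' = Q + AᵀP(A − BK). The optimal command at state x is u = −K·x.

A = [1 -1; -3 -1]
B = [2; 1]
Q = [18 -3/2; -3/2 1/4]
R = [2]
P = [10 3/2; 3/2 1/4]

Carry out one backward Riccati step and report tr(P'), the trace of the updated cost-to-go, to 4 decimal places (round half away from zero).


19.1930

BᵀP = [21.5000 3.2500]
S = R + BᵀPB = [2] + [46.2500] = [48.2500]
BᵀPA = [11.7500 -24.7500]
K = S⁻¹·BᵀPA = [0.2435 -0.5130]
A−BK = [0.5130 0.0259; -3.2435 -0.4870]
AᵀP(A−BK) = [0.3886 -0.2228; -0.2228 0.5544]
P' = Q + AᵀP(A−BK) = [18.3886 -1.7228; -1.7228 0.8044]
tr(P') = 19.1930


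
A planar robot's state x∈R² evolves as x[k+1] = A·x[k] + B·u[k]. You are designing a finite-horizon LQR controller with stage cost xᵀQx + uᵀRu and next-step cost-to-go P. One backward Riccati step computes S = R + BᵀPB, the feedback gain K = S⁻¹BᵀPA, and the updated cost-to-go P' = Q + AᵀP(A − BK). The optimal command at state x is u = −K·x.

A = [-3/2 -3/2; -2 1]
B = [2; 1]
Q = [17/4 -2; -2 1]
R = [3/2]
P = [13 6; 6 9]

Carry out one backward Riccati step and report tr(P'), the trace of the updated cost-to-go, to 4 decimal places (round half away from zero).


BᵀP = [32.0000 21.0000]
S = R + BᵀPB = [3/2] + [85.0000] = [86.5000]
BᵀPA = [-90.0000 -27.0000]
K = S⁻¹·BᵀPA = [-1.0405 -0.3121]
A−BK = [0.5809 -0.8757; -0.9595 1.3121]
AᵀP(A−BK) = [7.6084 -7.8425; -7.8425 11.8223]
P' = Q + AᵀP(A−BK) = [11.8584 -9.8425; -9.8425 12.8223]
tr(P') = 24.6806

24.6806


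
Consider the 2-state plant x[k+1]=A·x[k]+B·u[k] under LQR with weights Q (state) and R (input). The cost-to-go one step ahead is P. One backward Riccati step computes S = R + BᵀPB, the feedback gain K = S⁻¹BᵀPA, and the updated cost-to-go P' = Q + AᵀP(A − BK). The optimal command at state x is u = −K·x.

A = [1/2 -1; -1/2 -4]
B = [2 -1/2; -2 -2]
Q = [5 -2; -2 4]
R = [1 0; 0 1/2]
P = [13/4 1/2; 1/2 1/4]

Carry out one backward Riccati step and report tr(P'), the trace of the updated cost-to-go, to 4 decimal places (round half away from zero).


10.5616

BᵀP = [5.5000 0.5000; -2.6250 -0.7500]
S = R + BᵀPB = [1 0; 0 1/2] + [10.0000 -3.7500; -3.7500 2.8125] = [11.0000 -3.7500; -3.7500 3.3125]
BᵀPA = [2.5000 -7.5000; -0.9375 5.6250]
K = S⁻¹·BᵀPA = [0.2130 -0.1676; -0.0419 1.5084]
A−BK = [0.0531 0.0894; -0.1578 -1.3184]
AᵀP(A−BK) = [0.0532 -0.0419; -0.0419 1.5084]
P' = Q + AᵀP(A−BK) = [5.0532 -2.0419; -2.0419 5.5084]
tr(P') = 10.5616


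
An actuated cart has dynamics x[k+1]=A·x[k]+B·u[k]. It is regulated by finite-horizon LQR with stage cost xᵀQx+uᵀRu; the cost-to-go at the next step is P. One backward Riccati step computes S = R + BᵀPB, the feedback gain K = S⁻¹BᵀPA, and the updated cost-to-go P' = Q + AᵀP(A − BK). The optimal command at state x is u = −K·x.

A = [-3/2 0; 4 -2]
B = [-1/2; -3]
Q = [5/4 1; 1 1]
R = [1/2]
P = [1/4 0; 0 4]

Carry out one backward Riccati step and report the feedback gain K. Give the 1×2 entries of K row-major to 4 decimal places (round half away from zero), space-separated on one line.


BᵀP = [-0.1250 -12.0000]
S = R + BᵀPB = [1/2] + [36.0625] = [36.5625]
BᵀPA = [-47.8125 24.0000]
K = S⁻¹·BᵀPA = [-1.3077 0.6564]
A−BK = [-2.1538 0.3282; 0.0769 -0.0308]
AᵀP(A−BK) = [2.0385 -0.6154; -0.6154 0.2462]
P' = Q + AᵀP(A−BK) = [3.2885 0.3846; 0.3846 1.2462]
tr(P') = 4.5346

-1.3077 0.6564


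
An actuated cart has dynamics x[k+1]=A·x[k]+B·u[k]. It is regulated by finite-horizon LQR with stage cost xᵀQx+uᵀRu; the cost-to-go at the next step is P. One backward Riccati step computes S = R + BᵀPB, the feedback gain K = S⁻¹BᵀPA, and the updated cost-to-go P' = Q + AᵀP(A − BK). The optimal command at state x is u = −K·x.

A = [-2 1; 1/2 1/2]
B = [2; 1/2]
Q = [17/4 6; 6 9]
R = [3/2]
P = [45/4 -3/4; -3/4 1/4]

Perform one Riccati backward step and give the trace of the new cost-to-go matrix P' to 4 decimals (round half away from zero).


BᵀP = [22.1250 -1.3750]
S = R + BᵀPB = [3/2] + [43.5625] = [45.0625]
BᵀPA = [-44.9375 21.4375]
K = S⁻¹·BᵀPA = [-0.9972 0.4757]
A−BK = [-0.0055 0.0485; 0.9986 0.2621]
AᵀP(A−BK) = [1.7497 -0.6845; -0.6845 0.3641]
P' = Q + AᵀP(A−BK) = [5.9997 5.3155; 5.3155 9.3641]
tr(P') = 15.3637

15.3637


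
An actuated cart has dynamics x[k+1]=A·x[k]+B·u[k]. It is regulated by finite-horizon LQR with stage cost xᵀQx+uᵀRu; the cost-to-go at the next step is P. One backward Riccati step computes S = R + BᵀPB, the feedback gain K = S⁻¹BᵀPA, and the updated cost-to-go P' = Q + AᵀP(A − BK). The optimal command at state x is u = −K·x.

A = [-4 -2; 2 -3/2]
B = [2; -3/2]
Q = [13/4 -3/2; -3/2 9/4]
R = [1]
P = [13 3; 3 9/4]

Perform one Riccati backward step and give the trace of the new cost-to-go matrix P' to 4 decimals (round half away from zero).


31.8105

BᵀP = [21.5000 2.6250]
S = R + BᵀPB = [1] + [39.0625] = [40.0625]
BᵀPA = [-80.7500 -46.9375]
K = S⁻¹·BᵀPA = [-2.0156 -1.1716]
A−BK = [0.0312 0.3432; -1.0234 -3.2574]
AᵀP(A−BK) = [6.2402 8.6427; 8.6427 20.0702]
P' = Q + AᵀP(A−BK) = [9.4902 7.1427; 7.1427 22.3202]
tr(P') = 31.8105


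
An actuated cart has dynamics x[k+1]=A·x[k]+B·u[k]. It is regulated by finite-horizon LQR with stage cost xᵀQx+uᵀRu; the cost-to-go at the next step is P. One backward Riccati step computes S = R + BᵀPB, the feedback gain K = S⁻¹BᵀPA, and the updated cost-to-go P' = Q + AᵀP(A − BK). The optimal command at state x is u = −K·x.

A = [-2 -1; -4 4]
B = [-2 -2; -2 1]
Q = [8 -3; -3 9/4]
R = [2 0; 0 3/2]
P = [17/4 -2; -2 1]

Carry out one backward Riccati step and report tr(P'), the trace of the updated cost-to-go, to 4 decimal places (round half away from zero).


BᵀP = [-4.5000 2.0000; -10.5000 5.0000]
S = R + BᵀPB = [2 0; 0 3/2] + [5.0000 11.0000; 11.0000 26.0000] = [7.0000 11.0000; 11.0000 27.5000]
BᵀPA = [1.0000 12.5000; 1.0000 30.5000]
K = S⁻¹·BᵀPA = [0.2308 0.1154; -0.0559 1.0629]
A−BK = [-1.6503 1.3566; -3.4825 3.1678]
AᵀP(A−BK) = [0.8252 -0.6783; -0.6783 2.3881]
P' = Q + AᵀP(A−BK) = [8.8252 -3.6783; -3.6783 4.6381]
tr(P') = 13.4633

13.4633


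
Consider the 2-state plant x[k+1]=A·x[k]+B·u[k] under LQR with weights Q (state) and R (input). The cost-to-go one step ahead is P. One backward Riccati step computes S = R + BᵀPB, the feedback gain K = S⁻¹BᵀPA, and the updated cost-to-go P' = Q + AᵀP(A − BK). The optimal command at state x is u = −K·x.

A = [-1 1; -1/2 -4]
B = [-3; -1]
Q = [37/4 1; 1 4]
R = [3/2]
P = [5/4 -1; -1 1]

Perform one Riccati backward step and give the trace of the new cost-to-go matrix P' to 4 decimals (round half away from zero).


BᵀP = [-2.7500 2.0000]
S = R + BᵀPB = [3/2] + [6.2500] = [7.7500]
BᵀPA = [1.7500 -10.7500]
K = S⁻¹·BᵀPA = [0.2258 -1.3871]
A−BK = [-0.3226 -3.1613; -0.2742 -5.3871]
AᵀP(A−BK) = [0.1048 -0.3226; -0.3226 10.3387]
P' = Q + AᵀP(A−BK) = [9.3548 0.6774; 0.6774 14.3387]
tr(P') = 23.6935

23.6935


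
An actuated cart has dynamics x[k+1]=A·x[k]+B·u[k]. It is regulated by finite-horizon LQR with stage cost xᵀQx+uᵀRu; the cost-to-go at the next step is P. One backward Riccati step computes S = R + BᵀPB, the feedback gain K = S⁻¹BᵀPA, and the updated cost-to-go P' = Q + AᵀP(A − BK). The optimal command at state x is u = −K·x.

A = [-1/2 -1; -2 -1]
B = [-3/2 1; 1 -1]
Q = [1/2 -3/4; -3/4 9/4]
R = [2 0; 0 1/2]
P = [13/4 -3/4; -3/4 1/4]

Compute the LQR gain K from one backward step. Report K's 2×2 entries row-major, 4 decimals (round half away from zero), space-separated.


BᵀP = [-5.6250 1.3750; 4.0000 -1.0000]
S = R + BᵀPB = [2 0; 0 1/2] + [9.8125 -7.0000; -7.0000 5.0000] = [11.8125 -7.0000; -7.0000 5.5000]
BᵀPA = [0.0625 4.2500; 0.0000 -3.0000]
K = S⁻¹·BᵀPA = [0.0215 0.1487; 0.0274 -0.3562]
A−BK = [-0.4951 -0.4207; -1.9941 -1.5049]
AᵀP(A−BK) = [0.3112 0.2407; 0.2407 0.2994]
P' = Q + AᵀP(A−BK) = [0.8112 -0.5093; -0.5093 2.5494]
tr(P') = 3.3606

0.0215 0.1487 0.0274 -0.3562


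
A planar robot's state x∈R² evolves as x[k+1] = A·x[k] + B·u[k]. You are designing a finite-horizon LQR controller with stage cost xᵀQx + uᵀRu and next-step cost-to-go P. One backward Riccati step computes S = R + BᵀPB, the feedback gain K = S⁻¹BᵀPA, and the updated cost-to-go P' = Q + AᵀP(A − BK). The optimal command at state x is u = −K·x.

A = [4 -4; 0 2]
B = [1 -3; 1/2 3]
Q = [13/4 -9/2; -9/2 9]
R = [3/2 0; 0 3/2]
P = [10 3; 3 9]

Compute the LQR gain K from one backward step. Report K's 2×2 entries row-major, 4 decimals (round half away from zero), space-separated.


BᵀP = [11.5000 7.5000; -21.0000 18.0000]
S = R + BᵀPB = [3/2 0; 0 3/2] + [15.2500 -12.0000; -12.0000 117.0000] = [16.7500 -12.0000; -12.0000 118.5000]
BᵀPA = [46.0000 -31.0000; -84.0000 120.0000]
K = S⁻¹·BᵀPA = [2.4135 -1.2133; -0.4645 0.8898]
A−BK = [0.1931 -0.1173; 0.1866 -0.0627]
AᵀP(A−BK) = [9.9637 -5.4463; -5.4463 3.6130]
P' = Q + AᵀP(A−BK) = [13.2137 -9.9463; -9.9463 12.6130]
tr(P') = 25.8267

2.4135 -1.2133 -0.4645 0.8898


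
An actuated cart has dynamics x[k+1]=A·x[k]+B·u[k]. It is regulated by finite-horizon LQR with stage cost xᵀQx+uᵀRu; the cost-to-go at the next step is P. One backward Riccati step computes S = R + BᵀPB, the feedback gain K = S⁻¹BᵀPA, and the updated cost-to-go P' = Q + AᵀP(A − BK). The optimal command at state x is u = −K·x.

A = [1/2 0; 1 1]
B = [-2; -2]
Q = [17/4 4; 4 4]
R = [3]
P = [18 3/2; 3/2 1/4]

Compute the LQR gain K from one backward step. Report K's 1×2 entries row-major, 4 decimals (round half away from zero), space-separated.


BᵀP = [-39.0000 -3.5000]
S = R + BᵀPB = [3] + [85.0000] = [88.0000]
BᵀPA = [-23.0000 -3.5000]
K = S⁻¹·BᵀPA = [-0.2614 -0.0398]
A−BK = [-0.0227 -0.0795; 0.4773 0.9205]
AᵀP(A−BK) = [0.2386 0.0852; 0.0852 0.1108]
P' = Q + AᵀP(A−BK) = [4.4886 4.0852; 4.0852 4.1108]
tr(P') = 8.5994

-0.2614 -0.0398


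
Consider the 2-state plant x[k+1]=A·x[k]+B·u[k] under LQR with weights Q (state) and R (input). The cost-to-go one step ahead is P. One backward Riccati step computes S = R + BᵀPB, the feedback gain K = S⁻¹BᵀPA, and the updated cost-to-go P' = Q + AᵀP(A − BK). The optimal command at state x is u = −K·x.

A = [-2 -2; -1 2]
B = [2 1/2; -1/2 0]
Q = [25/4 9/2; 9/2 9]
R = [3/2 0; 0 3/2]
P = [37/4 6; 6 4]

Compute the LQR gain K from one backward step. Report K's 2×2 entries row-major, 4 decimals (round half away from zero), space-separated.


-1.3706 -0.3740 -0.4271 -0.0921

BᵀP = [15.5000 10.0000; 4.6250 3.0000]
S = R + BᵀPB = [3/2 0; 0 3/2] + [26.0000 7.7500; 7.7500 2.3125] = [27.5000 7.7500; 7.7500 3.8125]
BᵀPA = [-41.0000 -11.0000; -12.2500 -3.2500]
K = S⁻¹·BᵀPA = [-1.3706 -0.3740; -0.4271 -0.0921]
A−BK = [0.9546 -1.2059; -1.6853 1.8130]
AᵀP(A−BK) = [3.5757 0.5359; 0.5359 0.5862]
P' = Q + AᵀP(A−BK) = [9.8257 5.0359; 5.0359 9.5862]
tr(P') = 19.4119


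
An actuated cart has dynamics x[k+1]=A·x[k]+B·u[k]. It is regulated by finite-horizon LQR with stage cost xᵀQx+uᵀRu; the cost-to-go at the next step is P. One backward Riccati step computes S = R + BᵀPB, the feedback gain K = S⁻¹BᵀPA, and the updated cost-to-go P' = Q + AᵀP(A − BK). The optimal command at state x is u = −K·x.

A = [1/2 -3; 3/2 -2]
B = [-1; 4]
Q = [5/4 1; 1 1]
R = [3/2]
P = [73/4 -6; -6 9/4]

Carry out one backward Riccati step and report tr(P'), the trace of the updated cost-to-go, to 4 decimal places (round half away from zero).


13.8845

BᵀP = [-42.2500 15.0000]
S = R + BᵀPB = [3/2] + [102.2500] = [103.7500]
BᵀPA = [1.3750 96.7500]
K = S⁻¹·BᵀPA = [0.0133 0.9325]
A−BK = [0.5133 -2.0675; 1.4470 -5.7301]
AᵀP(A−BK) = [0.6068 -2.4072; -2.4072 11.0277]
P' = Q + AᵀP(A−BK) = [1.8568 -1.4072; -1.4072 12.0277]
tr(P') = 13.8845


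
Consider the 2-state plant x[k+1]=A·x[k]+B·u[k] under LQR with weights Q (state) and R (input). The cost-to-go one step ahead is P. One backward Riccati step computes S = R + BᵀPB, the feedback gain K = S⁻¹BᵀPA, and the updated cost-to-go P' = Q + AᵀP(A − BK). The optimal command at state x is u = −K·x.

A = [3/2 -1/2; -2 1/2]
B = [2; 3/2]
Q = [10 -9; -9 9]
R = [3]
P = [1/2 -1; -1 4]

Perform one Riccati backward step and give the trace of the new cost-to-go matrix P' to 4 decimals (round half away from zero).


33.5469

BᵀP = [-0.5000 4.0000]
S = R + BᵀPB = [3] + [5.0000] = [8.0000]
BᵀPA = [-8.7500 2.2500]
K = S⁻¹·BᵀPA = [-1.0938 0.2813]
A−BK = [3.6875 -1.0625; -0.3594 0.0781]
AᵀP(A−BK) = [13.5547 -3.6641; -3.6641 0.9922]
P' = Q + AᵀP(A−BK) = [23.5547 -12.6641; -12.6641 9.9922]
tr(P') = 33.5469


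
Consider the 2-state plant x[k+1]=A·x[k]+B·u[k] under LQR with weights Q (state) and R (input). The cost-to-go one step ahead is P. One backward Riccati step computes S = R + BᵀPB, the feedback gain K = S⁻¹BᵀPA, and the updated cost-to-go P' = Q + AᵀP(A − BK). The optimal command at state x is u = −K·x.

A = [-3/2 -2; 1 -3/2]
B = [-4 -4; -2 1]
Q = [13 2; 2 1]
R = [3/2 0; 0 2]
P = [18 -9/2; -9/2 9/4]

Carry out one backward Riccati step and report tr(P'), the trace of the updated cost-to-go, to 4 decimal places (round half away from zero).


BᵀP = [-63.0000 13.5000; -76.5000 20.2500]
S = R + BᵀPB = [3/2 0; 0 2] + [225.0000 265.5000; 265.5000 326.2500] = [226.5000 265.5000; 265.5000 328.2500]
BᵀPA = [108.0000 105.7500; 135.0000 122.6250]
K = S⁻¹·BᵀPA = [-0.1015 0.5587; 0.4933 -0.0783]
A−BK = [0.0675 -0.0785; 0.3037 -0.3044]
AᵀP(A−BK) = [0.6073 -0.2659; -0.2659 0.5848]
P' = Q + AᵀP(A−BK) = [13.6073 1.7341; 1.7341 1.5848]
tr(P') = 15.1920

15.1920


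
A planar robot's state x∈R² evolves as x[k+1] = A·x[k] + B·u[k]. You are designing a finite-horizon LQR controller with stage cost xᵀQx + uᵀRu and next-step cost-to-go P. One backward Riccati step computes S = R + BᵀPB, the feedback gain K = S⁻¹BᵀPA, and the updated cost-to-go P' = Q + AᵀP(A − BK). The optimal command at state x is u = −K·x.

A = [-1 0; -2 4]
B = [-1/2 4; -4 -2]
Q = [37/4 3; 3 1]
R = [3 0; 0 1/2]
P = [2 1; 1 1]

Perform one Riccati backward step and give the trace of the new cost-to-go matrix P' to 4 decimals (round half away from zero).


BᵀP = [-5.0000 -4.5000; 6.0000 2.0000]
S = R + BᵀPB = [3 0; 0 1/2] + [20.5000 -11.0000; -11.0000 20.0000] = [23.5000 -11.0000; -11.0000 20.5000]
BᵀPA = [14.0000 -18.0000; -10.0000 8.0000]
K = S⁻¹·BᵀPA = [0.4906 -0.7789; -0.2245 -0.0277]
A−BK = [0.1435 -0.2786; -0.4865 0.8288]
AᵀP(A−BK) = [0.8857 -1.3721; -1.3721 2.2010]
P' = Q + AᵀP(A−BK) = [10.1357 1.6279; 1.6279 3.2010]
tr(P') = 13.3366

13.3366


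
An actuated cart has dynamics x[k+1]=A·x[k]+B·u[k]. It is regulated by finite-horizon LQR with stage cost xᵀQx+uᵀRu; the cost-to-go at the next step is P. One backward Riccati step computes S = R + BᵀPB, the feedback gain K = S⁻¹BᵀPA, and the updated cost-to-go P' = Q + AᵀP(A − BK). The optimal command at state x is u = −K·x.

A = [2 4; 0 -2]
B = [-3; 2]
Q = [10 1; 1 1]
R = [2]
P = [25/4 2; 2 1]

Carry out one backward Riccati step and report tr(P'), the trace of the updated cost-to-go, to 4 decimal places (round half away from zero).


17.2484

BᵀP = [-14.7500 -4.0000]
S = R + BᵀPB = [2] + [36.2500] = [38.2500]
BᵀPA = [-29.5000 -51.0000]
K = S⁻¹·BᵀPA = [-0.7712 -1.3333]
A−BK = [-0.3137 0.0000; 1.5425 0.6667]
AᵀP(A−BK) = [2.2484 2.6667; 2.6667 4.0000]
P' = Q + AᵀP(A−BK) = [12.2484 3.6667; 3.6667 5.0000]
tr(P') = 17.2484


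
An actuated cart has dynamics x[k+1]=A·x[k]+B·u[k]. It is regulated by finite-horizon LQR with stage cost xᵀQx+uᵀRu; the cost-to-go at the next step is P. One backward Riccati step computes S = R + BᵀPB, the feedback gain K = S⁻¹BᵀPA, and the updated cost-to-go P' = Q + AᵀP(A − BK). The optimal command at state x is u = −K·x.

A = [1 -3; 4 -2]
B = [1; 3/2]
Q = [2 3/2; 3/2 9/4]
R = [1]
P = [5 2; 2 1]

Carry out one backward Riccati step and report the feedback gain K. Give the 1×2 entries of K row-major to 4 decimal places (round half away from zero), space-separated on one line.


1.5439 -2.1754

BᵀP = [8.0000 3.5000]
S = R + BᵀPB = [1] + [13.2500] = [14.2500]
BᵀPA = [22.0000 -31.0000]
K = S⁻¹·BᵀPA = [1.5439 -2.1754]
A−BK = [-0.5439 -0.8246; 1.6842 1.2632]
AᵀP(A−BK) = [3.0351 -3.1404; -3.1404 5.5614]
P' = Q + AᵀP(A−BK) = [5.0351 -1.6404; -1.6404 7.8114]
tr(P') = 12.8465


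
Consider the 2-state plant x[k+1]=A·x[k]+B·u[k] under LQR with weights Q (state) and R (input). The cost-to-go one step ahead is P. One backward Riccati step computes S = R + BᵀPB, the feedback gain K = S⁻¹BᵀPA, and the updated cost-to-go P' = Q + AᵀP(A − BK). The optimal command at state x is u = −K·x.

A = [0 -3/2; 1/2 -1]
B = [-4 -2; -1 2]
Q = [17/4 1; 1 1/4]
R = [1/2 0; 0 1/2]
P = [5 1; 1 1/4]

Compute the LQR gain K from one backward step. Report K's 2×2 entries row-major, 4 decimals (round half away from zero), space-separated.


BᵀP = [-21.0000 -4.2500; -8.0000 -1.5000]
S = R + BᵀPB = [1/2 0; 0 1/2] + [88.2500 33.5000; 33.5000 13.0000] = [88.7500 33.5000; 33.5000 13.5000]
BᵀPA = [-2.1250 35.7500; -0.7500 13.5000]
K = S⁻¹·BᵀPA = [-0.0470 0.4003; 0.0610 0.0066]
A−BK = [-0.0659 0.1145; 0.3311 -0.6129]
AᵀP(A−BK) = [0.0084 -0.0194; -0.0194 0.0993]
P' = Q + AᵀP(A−BK) = [4.2584 0.9806; 0.9806 0.3493]
tr(P') = 4.6077

-0.0470 0.4003 0.0610 0.0066


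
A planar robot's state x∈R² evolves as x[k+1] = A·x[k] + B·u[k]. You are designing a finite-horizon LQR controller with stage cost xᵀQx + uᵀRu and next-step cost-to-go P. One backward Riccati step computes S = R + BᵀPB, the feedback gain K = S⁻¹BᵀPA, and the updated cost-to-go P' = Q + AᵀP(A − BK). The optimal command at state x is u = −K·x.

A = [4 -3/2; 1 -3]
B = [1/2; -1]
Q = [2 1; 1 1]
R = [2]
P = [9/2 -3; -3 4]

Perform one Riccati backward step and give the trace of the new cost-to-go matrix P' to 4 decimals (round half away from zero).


43.0494

BᵀP = [5.2500 -5.5000]
S = R + BᵀPB = [2] + [8.1250] = [10.1250]
BᵀPA = [15.5000 8.6250]
K = S⁻¹·BᵀPA = [1.5309 0.8519]
A−BK = [3.2346 -1.9259; 2.5309 -2.1481]
AᵀP(A−BK) = [28.2716 -11.7037; -11.7037 11.7778]
P' = Q + AᵀP(A−BK) = [30.2716 -10.7037; -10.7037 12.7778]
tr(P') = 43.0494


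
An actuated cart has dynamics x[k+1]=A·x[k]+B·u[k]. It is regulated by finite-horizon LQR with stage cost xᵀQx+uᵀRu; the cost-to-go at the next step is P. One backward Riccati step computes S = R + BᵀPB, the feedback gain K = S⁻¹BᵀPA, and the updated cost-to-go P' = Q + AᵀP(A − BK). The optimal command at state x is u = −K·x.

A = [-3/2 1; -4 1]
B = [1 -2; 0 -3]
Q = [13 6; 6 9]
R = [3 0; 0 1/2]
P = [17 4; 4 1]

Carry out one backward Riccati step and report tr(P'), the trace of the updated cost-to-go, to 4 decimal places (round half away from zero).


BᵀP = [17.0000 4.0000; -46.0000 -11.0000]
S = R + BᵀPB = [3 0; 0 1/2] + [17.0000 -46.0000; -46.0000 125.0000] = [20.0000 -46.0000; -46.0000 125.5000]
BᵀPA = [-41.5000 21.0000; 113.0000 -57.0000]
K = S⁻¹·BᵀPA = [-0.0260 0.0343; 0.8909 -0.4416]
A−BK = [0.3077 0.0825; -1.3274 -0.3249]
AᵀP(A−BK) = [0.5029 -0.1745; -0.1745 0.1079]
P' = Q + AᵀP(A−BK) = [13.5029 5.8255; 5.8255 9.1079]
tr(P') = 22.6107

22.6107


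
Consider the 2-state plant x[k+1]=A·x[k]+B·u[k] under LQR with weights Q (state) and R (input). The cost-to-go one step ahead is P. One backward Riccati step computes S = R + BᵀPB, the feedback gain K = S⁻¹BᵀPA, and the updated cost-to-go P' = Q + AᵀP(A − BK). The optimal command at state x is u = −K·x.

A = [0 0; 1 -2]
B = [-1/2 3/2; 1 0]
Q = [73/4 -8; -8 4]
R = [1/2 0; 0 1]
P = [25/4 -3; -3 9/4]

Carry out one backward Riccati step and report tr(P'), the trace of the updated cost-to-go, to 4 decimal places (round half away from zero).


23.8210

BᵀP = [-6.1250 3.7500; 9.3750 -4.5000]
S = R + BᵀPB = [1/2 0; 0 1] + [6.8125 -9.1875; -9.1875 14.0625] = [7.3125 -9.1875; -9.1875 15.0625]
BᵀPA = [3.7500 -7.5000; -4.5000 9.0000]
K = S⁻¹·BᵀPA = [0.5883 -1.1767; 0.0601 -0.1202]
A−BK = [0.2040 -0.4080; 0.4117 -0.8233]
AᵀP(A−BK) = [0.3142 -0.6284; -0.6284 1.2568]
P' = Q + AᵀP(A−BK) = [18.5642 -8.6284; -8.6284 5.2568]
tr(P') = 23.8210


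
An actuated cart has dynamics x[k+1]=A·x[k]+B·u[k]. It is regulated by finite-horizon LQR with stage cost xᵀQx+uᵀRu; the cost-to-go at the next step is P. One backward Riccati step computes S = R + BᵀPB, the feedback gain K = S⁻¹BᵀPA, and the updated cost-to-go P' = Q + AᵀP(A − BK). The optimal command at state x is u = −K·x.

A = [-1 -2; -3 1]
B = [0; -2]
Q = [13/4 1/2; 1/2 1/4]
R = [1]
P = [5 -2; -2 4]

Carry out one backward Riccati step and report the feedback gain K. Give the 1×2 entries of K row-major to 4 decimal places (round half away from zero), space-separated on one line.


BᵀP = [4.0000 -8.0000]
S = R + BᵀPB = [1] + [16.0000] = [17.0000]
BᵀPA = [20.0000 -16.0000]
K = S⁻¹·BᵀPA = [1.1765 -0.9412]
A−BK = [-1.0000 -2.0000; -0.6471 -0.8824]
AᵀP(A−BK) = [5.4706 6.8235; 6.8235 16.9412]
P' = Q + AᵀP(A−BK) = [8.7206 7.3235; 7.3235 17.1912]
tr(P') = 25.9118

1.1765 -0.9412


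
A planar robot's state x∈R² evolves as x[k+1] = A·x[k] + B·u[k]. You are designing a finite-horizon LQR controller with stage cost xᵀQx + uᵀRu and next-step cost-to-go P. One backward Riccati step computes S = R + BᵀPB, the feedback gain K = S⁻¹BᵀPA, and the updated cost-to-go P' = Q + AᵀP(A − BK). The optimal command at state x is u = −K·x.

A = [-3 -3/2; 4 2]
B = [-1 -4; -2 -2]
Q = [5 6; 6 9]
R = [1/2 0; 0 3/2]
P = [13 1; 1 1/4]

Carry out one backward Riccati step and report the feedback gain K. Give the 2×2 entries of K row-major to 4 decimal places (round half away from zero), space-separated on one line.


BᵀP = [-15.0000 -1.5000; -54.0000 -4.5000]
S = R + BᵀPB = [1/2 0; 0 3/2] + [18.0000 63.0000; 63.0000 225.0000] = [18.5000 63.0000; 63.0000 226.5000]
BᵀPA = [39.0000 19.5000; 144.0000 72.0000]
K = S⁻¹·BᵀPA = [-1.0780 -0.5390; 0.9356 0.4678]
A−BK = [-0.3356 -0.1678; 3.7153 1.8576]
AᵀP(A−BK) = [4.3153 2.1576; 2.1576 1.0788]
P' = Q + AᵀP(A−BK) = [9.3153 8.1576; 8.1576 10.0788]
tr(P') = 19.3941

-1.0780 -0.5390 0.9356 0.4678


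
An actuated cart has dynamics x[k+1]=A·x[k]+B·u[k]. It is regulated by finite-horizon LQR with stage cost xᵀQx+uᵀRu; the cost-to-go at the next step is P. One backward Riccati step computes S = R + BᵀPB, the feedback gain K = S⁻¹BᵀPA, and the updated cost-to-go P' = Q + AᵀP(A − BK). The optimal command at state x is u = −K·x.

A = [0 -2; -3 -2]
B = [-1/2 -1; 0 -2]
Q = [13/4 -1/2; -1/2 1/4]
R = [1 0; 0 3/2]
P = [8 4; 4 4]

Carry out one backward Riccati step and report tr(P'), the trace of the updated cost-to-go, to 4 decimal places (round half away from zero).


BᵀP = [-4.0000 -2.0000; -16.0000 -12.0000]
S = R + BᵀPB = [1 0; 0 3/2] + [2.0000 8.0000; 8.0000 40.0000] = [3.0000 8.0000; 8.0000 41.5000]
BᵀPA = [6.0000 12.0000; 36.0000 56.0000]
K = S⁻¹·BᵀPA = [-0.6446 0.8264; 0.9917 1.1901]
A−BK = [0.6694 -0.3967; -1.0165 0.3802]
AᵀP(A−BK) = [4.1653 0.1983; 0.1983 3.4380]
P' = Q + AᵀP(A−BK) = [7.4153 -0.3017; -0.3017 3.6880]
tr(P') = 11.1033

11.1033


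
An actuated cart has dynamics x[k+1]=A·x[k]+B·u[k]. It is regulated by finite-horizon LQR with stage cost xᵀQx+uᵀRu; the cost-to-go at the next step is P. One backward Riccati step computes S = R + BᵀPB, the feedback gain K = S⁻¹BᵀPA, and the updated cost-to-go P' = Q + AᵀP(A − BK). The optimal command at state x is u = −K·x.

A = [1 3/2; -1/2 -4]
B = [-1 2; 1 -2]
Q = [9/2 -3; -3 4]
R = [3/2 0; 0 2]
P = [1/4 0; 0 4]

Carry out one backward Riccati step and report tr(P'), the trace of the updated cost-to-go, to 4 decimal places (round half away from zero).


15.2416

BᵀP = [-0.2500 4.0000; 0.5000 -8.0000]
S = R + BᵀPB = [3/2 0; 0 2] + [4.2500 -8.5000; -8.5000 17.0000] = [5.7500 -8.5000; -8.5000 19.0000]
BᵀPA = [-2.2500 -16.3750; 4.5000 32.7500]
K = S⁻¹·BᵀPA = [-0.1216 -0.8851; 0.1824 1.3277]
A−BK = [0.5135 -2.0405; -0.0135 -0.4595]
AᵀP(A−BK) = [0.1554 0.4088; 0.4088 6.5861]
P' = Q + AᵀP(A−BK) = [4.6554 -2.5912; -2.5912 10.5861]
tr(P') = 15.2416


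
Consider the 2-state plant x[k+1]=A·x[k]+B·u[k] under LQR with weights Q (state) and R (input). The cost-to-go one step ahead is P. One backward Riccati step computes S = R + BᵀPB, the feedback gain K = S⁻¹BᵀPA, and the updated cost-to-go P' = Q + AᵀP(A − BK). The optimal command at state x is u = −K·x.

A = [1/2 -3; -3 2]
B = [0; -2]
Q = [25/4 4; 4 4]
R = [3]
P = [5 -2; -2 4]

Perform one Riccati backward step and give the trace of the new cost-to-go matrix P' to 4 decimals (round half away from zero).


61.6579

BᵀP = [4.0000 -8.0000]
S = R + BᵀPB = [3] + [16.0000] = [19.0000]
BᵀPA = [26.0000 -28.0000]
K = S⁻¹·BᵀPA = [1.3684 -1.4737]
A−BK = [0.5000 -3.0000; -0.2632 -0.9474]
AᵀP(A−BK) = [7.6711 -13.1842; -13.1842 43.7368]
P' = Q + AᵀP(A−BK) = [13.9211 -9.1842; -9.1842 47.7368]
tr(P') = 61.6579


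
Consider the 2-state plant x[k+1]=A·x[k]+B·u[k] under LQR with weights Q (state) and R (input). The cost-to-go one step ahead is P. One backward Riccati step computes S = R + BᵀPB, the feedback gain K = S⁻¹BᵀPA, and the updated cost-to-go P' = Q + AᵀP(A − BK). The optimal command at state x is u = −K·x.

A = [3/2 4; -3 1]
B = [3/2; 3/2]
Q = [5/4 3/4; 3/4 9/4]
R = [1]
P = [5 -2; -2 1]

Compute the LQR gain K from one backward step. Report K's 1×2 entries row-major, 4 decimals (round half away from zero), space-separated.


2.0455 3.0000

BᵀP = [4.5000 -1.5000]
S = R + BᵀPB = [1] + [4.5000] = [5.5000]
BᵀPA = [11.2500 16.5000]
K = S⁻¹·BᵀPA = [2.0455 3.0000]
A−BK = [-1.5682 -0.5000; -6.0682 -3.5000]
AᵀP(A−BK) = [15.2386 14.2500; 14.2500 15.5000]
P' = Q + AᵀP(A−BK) = [16.4886 15.0000; 15.0000 17.7500]
tr(P') = 34.2386


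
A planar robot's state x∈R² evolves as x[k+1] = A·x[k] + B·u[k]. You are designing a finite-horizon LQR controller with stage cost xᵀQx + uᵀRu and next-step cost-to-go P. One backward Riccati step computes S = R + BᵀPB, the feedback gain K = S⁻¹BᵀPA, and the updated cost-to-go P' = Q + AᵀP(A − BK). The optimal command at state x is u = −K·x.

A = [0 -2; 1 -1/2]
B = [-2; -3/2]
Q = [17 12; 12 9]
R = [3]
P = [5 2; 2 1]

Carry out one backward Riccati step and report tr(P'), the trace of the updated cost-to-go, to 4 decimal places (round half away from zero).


28.2483

BᵀP = [-13.0000 -5.5000]
S = R + BᵀPB = [3] + [34.2500] = [37.2500]
BᵀPA = [-5.5000 28.7500]
K = S⁻¹·BᵀPA = [-0.1477 0.7718]
A−BK = [-0.2953 -0.4564; 0.7785 0.6577]
AᵀP(A−BK) = [0.1879 -0.2550; -0.2550 2.0604]
P' = Q + AᵀP(A−BK) = [17.1879 11.7450; 11.7450 11.0604]
tr(P') = 28.2483


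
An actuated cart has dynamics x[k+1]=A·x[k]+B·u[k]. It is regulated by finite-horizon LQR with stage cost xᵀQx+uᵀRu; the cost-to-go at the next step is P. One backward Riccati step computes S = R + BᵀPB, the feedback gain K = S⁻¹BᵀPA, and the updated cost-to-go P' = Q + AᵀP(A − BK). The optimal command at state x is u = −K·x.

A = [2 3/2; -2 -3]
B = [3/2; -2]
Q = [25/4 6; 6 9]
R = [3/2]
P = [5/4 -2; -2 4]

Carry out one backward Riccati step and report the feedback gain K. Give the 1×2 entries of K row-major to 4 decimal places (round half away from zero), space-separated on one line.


1.0445 1.2940

BᵀP = [5.8750 -11.0000]
S = R + BᵀPB = [3/2] + [30.8125] = [32.3125]
BᵀPA = [33.7500 41.8125]
K = S⁻¹·BᵀPA = [1.0445 1.2940]
A−BK = [0.4333 -0.4410; 0.0890 -0.4120]
AᵀP(A−BK) = [1.7485 2.0774; 2.0774 2.7070]
P' = Q + AᵀP(A−BK) = [7.9985 8.0774; 8.0774 11.7070]
tr(P') = 19.7055


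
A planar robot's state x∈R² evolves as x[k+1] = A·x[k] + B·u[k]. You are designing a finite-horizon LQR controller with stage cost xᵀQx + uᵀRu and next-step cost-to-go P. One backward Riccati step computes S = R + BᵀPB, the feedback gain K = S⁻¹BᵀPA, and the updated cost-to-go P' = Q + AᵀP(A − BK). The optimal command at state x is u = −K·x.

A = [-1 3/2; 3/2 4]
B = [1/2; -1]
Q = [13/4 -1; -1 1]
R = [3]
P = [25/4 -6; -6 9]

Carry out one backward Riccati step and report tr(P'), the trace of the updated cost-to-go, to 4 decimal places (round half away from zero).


BᵀP = [9.1250 -12.0000]
S = R + BᵀPB = [3] + [16.5625] = [19.5625]
BᵀPA = [-27.1250 -34.3125]
K = S⁻¹·BᵀPA = [-1.3866 -1.7540]
A−BK = [-0.3067 2.3770; 0.1134 2.2460]
AᵀP(A−BK) = [6.8890 7.5479; 7.5479 25.8786]
P' = Q + AᵀP(A−BK) = [10.1390 6.5479; 6.5479 26.8786]
tr(P') = 37.0176

37.0176


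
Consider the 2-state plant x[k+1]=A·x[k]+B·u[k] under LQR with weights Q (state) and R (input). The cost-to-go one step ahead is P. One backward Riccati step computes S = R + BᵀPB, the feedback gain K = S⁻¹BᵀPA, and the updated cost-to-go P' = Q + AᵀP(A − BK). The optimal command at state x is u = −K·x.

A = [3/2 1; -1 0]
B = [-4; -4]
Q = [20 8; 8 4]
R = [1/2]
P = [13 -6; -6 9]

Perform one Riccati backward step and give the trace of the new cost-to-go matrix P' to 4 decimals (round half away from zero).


82.7578

BᵀP = [-28.0000 -12.0000]
S = R + BᵀPB = [1/2] + [160.0000] = [160.5000]
BᵀPA = [-30.0000 -28.0000]
K = S⁻¹·BᵀPA = [-0.1869 -0.1745]
A−BK = [0.7523 0.3022; -1.7477 -0.6978]
AᵀP(A−BK) = [50.6425 20.2664; 20.2664 8.1153]
P' = Q + AᵀP(A−BK) = [70.6425 28.2664; 28.2664 12.1153]
tr(P') = 82.7578


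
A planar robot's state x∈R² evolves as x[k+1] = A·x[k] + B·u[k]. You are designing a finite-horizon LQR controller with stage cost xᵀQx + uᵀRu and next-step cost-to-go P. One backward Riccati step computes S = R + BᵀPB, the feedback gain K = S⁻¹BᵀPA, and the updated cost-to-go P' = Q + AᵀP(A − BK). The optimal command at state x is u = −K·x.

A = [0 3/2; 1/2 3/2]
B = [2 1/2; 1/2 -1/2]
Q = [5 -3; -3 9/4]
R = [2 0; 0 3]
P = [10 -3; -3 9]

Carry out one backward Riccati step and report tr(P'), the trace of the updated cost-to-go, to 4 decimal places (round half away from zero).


15.2749

BᵀP = [18.5000 -1.5000; 6.5000 -6.0000]
S = R + BᵀPB = [2 0; 0 3] + [36.2500 10.0000; 10.0000 6.2500] = [38.2500 10.0000; 10.0000 9.2500]
BᵀPA = [-0.7500 25.5000; -3.0000 0.7500]
K = S⁻¹·BᵀPA = [0.0909 0.8998; -0.4226 -0.8917]
A−BK = [0.0295 0.1463; 0.2433 0.6043]
AᵀP(A−BK) = [1.0505 2.4999; 2.4999 6.9744]
P' = Q + AᵀP(A−BK) = [6.0505 -0.5001; -0.5001 9.2244]
tr(P') = 15.2749


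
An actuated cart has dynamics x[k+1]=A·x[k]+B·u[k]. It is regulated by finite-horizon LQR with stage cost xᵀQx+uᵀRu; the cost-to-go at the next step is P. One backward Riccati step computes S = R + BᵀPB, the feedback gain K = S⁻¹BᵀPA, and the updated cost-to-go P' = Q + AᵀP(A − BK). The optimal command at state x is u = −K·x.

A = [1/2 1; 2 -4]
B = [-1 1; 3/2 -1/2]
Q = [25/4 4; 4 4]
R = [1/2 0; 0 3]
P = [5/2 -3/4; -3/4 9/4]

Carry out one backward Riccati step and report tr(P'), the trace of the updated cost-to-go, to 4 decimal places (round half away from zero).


BᵀP = [-3.6250 4.1250; 2.8750 -1.8750]
S = R + BᵀPB = [1/2 0; 0 3] + [9.8125 -5.6875; -5.6875 3.8125] = [10.3125 -5.6875; -5.6875 6.8125]
BᵀPA = [6.4375 -20.1250; -2.3125 10.3750]
K = S⁻¹·BᵀPA = [0.8100 -2.0602; 0.3368 -0.1970]
A−BK = [0.9732 -0.8631; 0.9534 -1.0082]
AᵀP(A−BK) = [3.6896 -3.9432; -3.9432 5.0831]
P' = Q + AᵀP(A−BK) = [9.9396 0.0568; 0.0568 9.0831]
tr(P') = 19.0226

19.0226


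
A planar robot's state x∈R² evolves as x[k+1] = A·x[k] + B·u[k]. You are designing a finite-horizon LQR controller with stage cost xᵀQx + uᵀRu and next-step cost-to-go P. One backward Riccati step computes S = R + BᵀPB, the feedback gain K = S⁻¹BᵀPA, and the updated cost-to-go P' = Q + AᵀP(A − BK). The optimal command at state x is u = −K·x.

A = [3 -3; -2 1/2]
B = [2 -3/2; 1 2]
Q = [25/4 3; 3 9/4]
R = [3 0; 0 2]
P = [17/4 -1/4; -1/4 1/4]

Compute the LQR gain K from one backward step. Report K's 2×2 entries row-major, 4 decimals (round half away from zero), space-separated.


BᵀP = [8.2500 -0.2500; -6.8750 0.8750]
S = R + BᵀPB = [3 0; 0 2] + [16.2500 -12.8750; -12.8750 12.0625] = [19.2500 -12.8750; -12.8750 14.0625]
BᵀPA = [25.2500 -24.8750; -22.3750 21.0625]
K = S⁻¹·BᵀPA = [0.6385 -0.7493; -1.0066 0.8118]
A−BK = [0.2132 -0.2838; -0.6254 -0.3743]
AᵀP(A−BK) = [3.6069 -3.2924; -3.2924 3.3264]
P' = Q + AᵀP(A−BK) = [9.8569 -0.2924; -0.2924 5.5764]
tr(P') = 15.4333

0.6385 -0.7493 -1.0066 0.8118


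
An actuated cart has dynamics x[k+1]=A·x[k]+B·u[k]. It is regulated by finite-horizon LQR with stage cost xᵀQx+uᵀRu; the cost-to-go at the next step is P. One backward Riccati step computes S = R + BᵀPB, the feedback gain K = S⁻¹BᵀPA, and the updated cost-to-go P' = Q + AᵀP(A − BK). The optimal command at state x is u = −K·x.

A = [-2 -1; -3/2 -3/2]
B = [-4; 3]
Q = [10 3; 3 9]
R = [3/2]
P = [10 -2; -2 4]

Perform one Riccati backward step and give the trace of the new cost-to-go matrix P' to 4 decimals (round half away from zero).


52.2994

BᵀP = [-46.0000 20.0000]
S = R + BᵀPB = [3/2] + [244.0000] = [245.5000]
BᵀPA = [62.0000 16.0000]
K = S⁻¹·BᵀPA = [0.2525 0.0652]
A−BK = [-0.9898 -0.7393; -2.2576 -1.6955]
AᵀP(A−BK) = [21.3422 15.9593; 15.9593 11.9572]
P' = Q + AᵀP(A−BK) = [31.3422 18.9593; 18.9593 20.9572]
tr(P') = 52.2994


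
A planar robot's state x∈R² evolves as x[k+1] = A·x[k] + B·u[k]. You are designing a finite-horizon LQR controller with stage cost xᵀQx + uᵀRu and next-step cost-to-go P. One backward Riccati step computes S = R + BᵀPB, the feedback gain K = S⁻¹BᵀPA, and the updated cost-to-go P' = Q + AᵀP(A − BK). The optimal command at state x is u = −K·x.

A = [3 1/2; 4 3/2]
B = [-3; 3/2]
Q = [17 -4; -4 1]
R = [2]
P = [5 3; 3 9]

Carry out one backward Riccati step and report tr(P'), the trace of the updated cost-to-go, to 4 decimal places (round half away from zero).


BᵀP = [-10.5000 4.5000]
S = R + BᵀPB = [2] + [38.2500] = [40.2500]
BᵀPA = [-13.5000 1.5000]
K = S⁻¹·BᵀPA = [-0.3354 0.0373]
A−BK = [1.9938 0.6118; 4.5031 1.4441]
AᵀP(A−BK) = [256.4720 81.5031; 81.5031 25.9441]
P' = Q + AᵀP(A−BK) = [273.4720 77.5031; 77.5031 26.9441]
tr(P') = 300.4161

300.4161


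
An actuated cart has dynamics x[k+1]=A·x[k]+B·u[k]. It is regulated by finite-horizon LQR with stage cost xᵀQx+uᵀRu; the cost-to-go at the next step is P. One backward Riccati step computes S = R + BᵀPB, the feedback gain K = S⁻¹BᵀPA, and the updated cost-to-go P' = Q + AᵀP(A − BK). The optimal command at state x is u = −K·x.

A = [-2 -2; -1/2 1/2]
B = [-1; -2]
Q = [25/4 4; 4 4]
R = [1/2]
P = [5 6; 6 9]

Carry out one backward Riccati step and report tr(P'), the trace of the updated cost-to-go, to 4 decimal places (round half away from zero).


BᵀP = [-17.0000 -24.0000]
S = R + BᵀPB = [1/2] + [65.0000] = [65.5000]
BᵀPA = [46.0000 22.0000]
K = S⁻¹·BᵀPA = [0.7023 0.3359]
A−BK = [-1.2977 -1.6641; 0.9046 1.1718]
AᵀP(A−BK) = [1.9447 2.2996; 2.2996 2.8607]
P' = Q + AᵀP(A−BK) = [8.1947 6.2996; 6.2996 6.8607]
tr(P') = 15.0553

15.0553


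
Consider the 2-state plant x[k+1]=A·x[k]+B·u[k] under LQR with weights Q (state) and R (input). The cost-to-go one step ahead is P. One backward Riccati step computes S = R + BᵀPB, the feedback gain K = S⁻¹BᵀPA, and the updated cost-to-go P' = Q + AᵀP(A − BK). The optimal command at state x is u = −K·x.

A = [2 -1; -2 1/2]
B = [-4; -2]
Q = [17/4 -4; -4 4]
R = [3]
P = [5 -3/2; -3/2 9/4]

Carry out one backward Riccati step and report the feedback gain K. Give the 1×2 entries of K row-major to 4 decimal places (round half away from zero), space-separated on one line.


-0.5441 0.2610

BᵀP = [-17.0000 1.5000]
S = R + BᵀPB = [3] + [65.0000] = [68.0000]
BᵀPA = [-37.0000 17.7500]
K = S⁻¹·BᵀPA = [-0.5441 0.2610]
A−BK = [-0.1765 0.0441; -3.0882 1.0221]
AᵀP(A−BK) = [20.8676 -7.0919; -7.0919 2.4292]
P' = Q + AᵀP(A−BK) = [25.1176 -11.0919; -11.0919 6.4292]
tr(P') = 31.5469


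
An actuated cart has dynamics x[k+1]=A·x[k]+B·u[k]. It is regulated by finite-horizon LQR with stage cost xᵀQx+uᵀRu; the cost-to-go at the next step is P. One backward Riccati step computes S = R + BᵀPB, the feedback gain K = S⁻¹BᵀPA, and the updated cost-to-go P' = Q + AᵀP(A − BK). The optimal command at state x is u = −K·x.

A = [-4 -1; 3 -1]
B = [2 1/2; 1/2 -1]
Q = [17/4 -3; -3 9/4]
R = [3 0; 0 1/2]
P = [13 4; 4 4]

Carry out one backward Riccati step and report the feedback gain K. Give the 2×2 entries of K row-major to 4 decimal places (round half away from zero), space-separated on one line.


BᵀP = [28.0000 10.0000; 2.5000 -2.0000]
S = R + BᵀPB = [3 0; 0 1/2] + [61.0000 4.0000; 4.0000 3.2500] = [64.0000 4.0000; 4.0000 3.7500]
BᵀPA = [-82.0000 -38.0000; -16.0000 -0.5000]
K = S⁻¹·BᵀPA = [-1.0871 -0.6272; -3.1071 0.5357]
A−BK = [-0.2723 -0.0134; 0.4364 -0.1507]
AᵀP(A−BK) = [9.1473 1.1384; 1.1384 1.4330]
P' = Q + AᵀP(A−BK) = [13.3973 -1.8616; -1.8616 3.6830]
tr(P') = 17.0804

-1.0871 -0.6272 -3.1071 0.5357


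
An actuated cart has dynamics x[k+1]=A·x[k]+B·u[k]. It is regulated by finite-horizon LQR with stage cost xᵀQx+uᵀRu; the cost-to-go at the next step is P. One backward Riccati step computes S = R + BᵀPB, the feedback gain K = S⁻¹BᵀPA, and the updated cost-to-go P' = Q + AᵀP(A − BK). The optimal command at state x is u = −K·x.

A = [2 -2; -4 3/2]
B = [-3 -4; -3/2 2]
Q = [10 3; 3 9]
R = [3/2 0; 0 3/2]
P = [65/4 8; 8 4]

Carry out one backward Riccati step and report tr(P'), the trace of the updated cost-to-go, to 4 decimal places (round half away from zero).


BᵀP = [-60.7500 -30.0000; -49.0000 -24.0000]
S = R + BᵀPB = [3/2 0; 0 3/2] + [227.2500 183.0000; 183.0000 148.0000] = [228.7500 183.0000; 183.0000 149.5000]
BᵀPA = [-1.5000 76.5000; -2.0000 62.0000]
K = S⁻¹·BᵀPA = [0.1999 0.1280; -0.2581 0.2581]
A−BK = [1.5674 -0.5838; -3.1840 1.1758]
AᵀP(A−BK) = [0.7837 -0.2919; -0.2919 0.2099]
P' = Q + AᵀP(A−BK) = [10.7837 2.7081; 2.7081 9.2099]
tr(P') = 19.9937

19.9937


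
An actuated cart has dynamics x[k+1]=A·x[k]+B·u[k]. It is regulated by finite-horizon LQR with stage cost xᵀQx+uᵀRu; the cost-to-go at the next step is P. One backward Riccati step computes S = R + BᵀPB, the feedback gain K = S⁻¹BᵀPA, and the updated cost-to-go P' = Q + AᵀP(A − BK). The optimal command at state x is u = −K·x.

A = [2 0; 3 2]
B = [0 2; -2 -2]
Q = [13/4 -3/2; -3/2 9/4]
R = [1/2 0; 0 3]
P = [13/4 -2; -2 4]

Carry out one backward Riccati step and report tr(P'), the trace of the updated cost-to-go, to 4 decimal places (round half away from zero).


BᵀP = [4.0000 -8.0000; 10.5000 -12.0000]
S = R + BᵀPB = [1/2 0; 0 3] + [16.0000 24.0000; 24.0000 45.0000] = [16.5000 24.0000; 24.0000 48.0000]
BᵀPA = [-16.0000 -16.0000; -15.0000 -24.0000]
K = S⁻¹·BᵀPA = [-1.8889 -0.8889; 0.6319 -0.0556]
A−BK = [0.7361 0.1111; 0.4861 0.1111]
AᵀP(A−BK) = [4.2569 0.9444; 0.9444 0.4444]
P' = Q + AᵀP(A−BK) = [7.5069 -0.5556; -0.5556 2.6944]
tr(P') = 10.2014

10.2014
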